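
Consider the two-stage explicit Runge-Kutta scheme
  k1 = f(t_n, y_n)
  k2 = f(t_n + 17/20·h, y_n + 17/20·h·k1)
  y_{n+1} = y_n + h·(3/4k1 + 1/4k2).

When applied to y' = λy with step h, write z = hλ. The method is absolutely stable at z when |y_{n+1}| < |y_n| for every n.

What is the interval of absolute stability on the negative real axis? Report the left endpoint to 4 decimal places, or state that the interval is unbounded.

Set f=λy, z=hλ:
  k1=λy_n ⇒ h·k1=z·y_n;  k2=λ(1+17/20z)y_n ⇒ h·k2=z(1+17/20z)y_n
  y_{n+1}/y_n = 1 + 3/4z + 1/4z(1+17/20z) = 1 + z + 17/80z²
  so R(z) = 1 + z + 17/80z².

Find x<0 with |R(x)|<1.
x=-0.79: |R|=0.3426
R=1: x+17/80x²=0 ⇒ x=−80/17=-4.7059; min R=1−1/(4·17/80)=-0.1765>−1
Confirm numerically:
  x=-4.650: |R|=0.94478 <1
  x=-3.114: |R|=0.05339 <1
  x=-3.108: |R|=0.05532 <1
  x=-2.043: |R|=0.15606 <1
  x=-4.911: |R|=1.21406 >1
  x=-4.880: |R|=1.18056 >1
Stable set (-4.7059, 0).

(-4.7059, 0).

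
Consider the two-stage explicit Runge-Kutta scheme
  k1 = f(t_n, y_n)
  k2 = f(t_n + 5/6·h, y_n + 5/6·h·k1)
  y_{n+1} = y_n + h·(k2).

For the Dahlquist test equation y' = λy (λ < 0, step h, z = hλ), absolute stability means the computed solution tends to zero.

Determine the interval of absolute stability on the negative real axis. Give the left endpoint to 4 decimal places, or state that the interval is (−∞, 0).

Test eqn y'=λy, z=hλ:
  k1=λy_n ⇒ h·k1=z·y_n;  k2=λ(1+5/6z)y_n ⇒ h·k2=z(1+5/6z)y_n
  y_{n+1}/y_n = 1 + z(1+5/6z) = 1 + z + 5/6z²
  so R(z) = 1 + z + 5/6z².

Boundary: |R(x)|=1, x<0.
x=-1.7: |R|=1.7083
R=1: x+5/6x²=0 ⇒ x=−6/5=-1.2000; min R=1−1/(4·5/6)=0.7000>−1
Confirm numerically:
  x=-1.085: |R|=0.89602 <1
  x=-0.946: |R|=0.79976 <1
  x=-0.626: |R|=0.70056 <1
  x=-0.610: |R|=0.70008 <1
  x=-1.516: |R|=1.39921 >1
  x=-1.435: |R|=1.28102 >1
  x=-1.424: |R|=1.26581 >1
Stable set (-1.2000, 0).

z∈(-1.2000,0).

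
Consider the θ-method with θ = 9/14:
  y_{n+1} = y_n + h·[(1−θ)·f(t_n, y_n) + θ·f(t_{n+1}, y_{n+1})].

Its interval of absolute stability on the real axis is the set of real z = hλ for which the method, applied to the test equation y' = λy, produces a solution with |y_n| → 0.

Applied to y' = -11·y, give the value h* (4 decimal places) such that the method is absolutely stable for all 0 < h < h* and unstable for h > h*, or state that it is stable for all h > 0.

(−∞, 0) — no finite endpoint. Any h>0 works for λ=-11.

On y'=λy, z=hλ:
  y_{n+1} = y_n + z·[5/14·y_n + 9/14·y_{n+1}] ⇒ (1 − 9/14z)y_{n+1} = (1 + 5/14z)y_n
  R(z) = (1 + 5/14z)/(1 − 9/14z).

Need |R(x)|<1, x<0.
x=-1.23: |R|=0.3131
x=-2: |R|=0.1250
x=-10: |R|=0.3462
x=-100: |R|=0.5317
θ=9/14≥1/2 ⇒ |1+5/14x|<|1−9/14x| ∀x<0 ⇒ unbounded interval.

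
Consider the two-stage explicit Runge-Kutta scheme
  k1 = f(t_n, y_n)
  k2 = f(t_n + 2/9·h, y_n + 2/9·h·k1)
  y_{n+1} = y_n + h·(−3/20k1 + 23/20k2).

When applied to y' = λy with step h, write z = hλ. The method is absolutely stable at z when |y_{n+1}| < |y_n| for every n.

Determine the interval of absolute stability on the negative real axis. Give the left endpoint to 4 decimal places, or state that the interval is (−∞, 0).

(-3.9130, 0).

Set f=λy, z=hλ:
  k1=λy_n ⇒ h·k1=z·y_n;  k2=λ(1+2/9z)y_n ⇒ h·k2=z(1+2/9z)y_n
  y_{n+1}/y_n = 1 − 3/20z + 23/20z(1+2/9z) = 1 + z + 23/90z²
  R(z) = 1 + z + 23/90z².

Find x<0 with |R(x)|<1.
x=-1.76: |R|=0.0316
R=1: x+23/90x²=0 ⇒ x=−90/23=-3.9130; min R=1−1/(4·23/90)=0.0217>−1
Confirm numerically:
  x=-3.308: |R|=0.48851 <1
  x=-2.548: |R|=0.11114 <1
  x=-1.702: |R|=0.03829 <1
  x=-4.310: |R|=1.43723 >1
  x=-4.254: |R|=1.37067 >1
  x=-3.963: |R|=1.05059 >1
Interval (-3.9130, 0).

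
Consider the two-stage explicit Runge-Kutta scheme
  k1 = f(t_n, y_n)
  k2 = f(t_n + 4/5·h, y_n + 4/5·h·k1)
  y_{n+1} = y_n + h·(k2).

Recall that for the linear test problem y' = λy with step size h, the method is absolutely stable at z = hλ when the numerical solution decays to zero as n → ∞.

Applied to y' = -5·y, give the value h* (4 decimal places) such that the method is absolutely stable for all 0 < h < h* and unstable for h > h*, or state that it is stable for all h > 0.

On y'=λy, z=hλ:
  k1=λy_n ⇒ h·k1=z·y_n;  k2=λ(1+4/5z)y_n ⇒ h·k2=z(1+4/5z)y_n
  y_{n+1}/y_n = 1 + z(1+4/5z) = 1 + z + 4/5z²
  Hence R(z) = 1 + z + 4/5z².

Find x<0 with |R(x)|<1.
x=-1.72: |R|=1.6467
R=1: x+4/5x²=0 ⇒ x=−5/4=-1.2500; min R=1−1/(4·4/5)=0.6875>−1
Confirm numerically:
  x=-1.048: |R|=0.83064 <1
  x=-1.017: |R|=0.81043 <1
  x=-0.722: |R|=0.69503 <1
  x=-0.536: |R|=0.69384 <1
  x=-1.778: |R|=1.75103 >1
  x=-1.572: |R|=1.40495 >1
  x=-1.502: |R|=1.30280 >1
Stable set (-1.2500, 0).

(-1.2500,0); λ=-5 ⇒ h* = (5/4)/5 = 0.2500.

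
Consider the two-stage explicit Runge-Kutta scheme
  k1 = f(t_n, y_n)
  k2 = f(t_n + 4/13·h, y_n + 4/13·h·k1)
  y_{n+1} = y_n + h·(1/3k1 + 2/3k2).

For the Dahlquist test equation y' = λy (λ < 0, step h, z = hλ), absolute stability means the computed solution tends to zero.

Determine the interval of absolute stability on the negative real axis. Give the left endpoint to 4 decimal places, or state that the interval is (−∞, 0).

(-4.8750, 0).

On y'=λy, z=hλ:
  k1=λy_n ⇒ h·k1=z·y_n;  k2=λ(1+4/13z)y_n ⇒ h·k2=z(1+4/13z)y_n
  y_{n+1}/y_n = 1 + 1/3z + 2/3z(1+4/13z) = 1 + z + 8/39z²
  ⇒ R(z) = 1 + z + 8/39z².

Need |R(x)|<1, x<0.
x=-0.41: |R|=0.6245
R=1: x+8/39x²=0 ⇒ x=−39/8=-4.8750; min R=1−1/(4·8/39)=-0.2188>−1
Confirm numerically:
  x=-3.401: |R|=0.02832 <1
  x=-3.174: |R|=0.10748 <1
  x=-2.507: |R|=0.21776 <1
  x=-5.171: |R|=1.31397 >1
  x=-5.083: |R|=1.21687 >1
So |R|<1 on (-4.8750, 0).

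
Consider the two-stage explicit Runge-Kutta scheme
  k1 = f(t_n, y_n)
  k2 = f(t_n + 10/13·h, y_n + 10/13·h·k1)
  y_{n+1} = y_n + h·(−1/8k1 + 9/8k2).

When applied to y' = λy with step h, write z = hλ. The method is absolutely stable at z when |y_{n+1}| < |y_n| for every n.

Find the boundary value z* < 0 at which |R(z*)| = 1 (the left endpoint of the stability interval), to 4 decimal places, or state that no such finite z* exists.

On y'=λy, z=hλ:
  k1=λy_n ⇒ h·k1=z·y_n;  k2=λ(1+10/13z)y_n ⇒ h·k2=z(1+10/13z)y_n
  y_{n+1}/y_n = 1 − 1/8z + 9/8z(1+10/13z) = 1 + z + 45/52z²
  so R(z) = 1 + z + 45/52z².

Find x<0 with |R(x)|<1.
x=-1.6: |R|=1.6154
R=1: x+45/52x²=0 ⇒ x=−52/45=-1.1556; min R=1−1/(4·45/52)=0.7111>−1
Confirm numerically:
  x=-1.065: |R|=0.91654 <1
  x=-1.002: |R|=0.86685 <1
  x=-0.822: |R|=0.76273 <1
  x=-1.447: |R|=1.36495 >1
  x=-1.392: |R|=1.28482 >1
So |R|<1 on (-1.1556, 0).

z* = -1.1556.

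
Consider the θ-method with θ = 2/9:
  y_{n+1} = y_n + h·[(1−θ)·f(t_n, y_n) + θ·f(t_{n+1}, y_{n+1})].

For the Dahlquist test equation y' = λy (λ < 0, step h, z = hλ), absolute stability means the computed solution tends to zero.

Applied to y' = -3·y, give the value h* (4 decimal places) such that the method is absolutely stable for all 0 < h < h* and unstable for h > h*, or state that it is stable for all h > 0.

Set f=λy, z=hλ:
  y_{n+1} = y_n + z·[7/9·y_n + 2/9·y_{n+1}] ⇒ (1 − 2/9z)y_{n+1} = (1 + 7/9z)y_n
  ⇒ R(z) = (1 + 7/9z)/(1 − 2/9z).

Need |R(x)|<1, x<0.
x=-1.62: |R|=0.1912
R=−1: 1+7/9x = −1+2/9x ⇒ -5/9x=2 ⇒ x=2/(-5/9)=-3.6000
Confirm numerically:
  x=-3.471: |R|=0.95954 <1
  x=-1.956: |R|=0.36338 <1
  x=-1.633: |R|=0.19819 <1
  x=-1.632: |R|=0.19765 <1
  x=-4.069: |R|=1.13683 >1
  x=-3.638: |R|=1.01167 >1
Interval (-3.6000, 0).

(-3.6000,0); λ=-3 ⇒ h* = (18/5)/3 = 1.2000.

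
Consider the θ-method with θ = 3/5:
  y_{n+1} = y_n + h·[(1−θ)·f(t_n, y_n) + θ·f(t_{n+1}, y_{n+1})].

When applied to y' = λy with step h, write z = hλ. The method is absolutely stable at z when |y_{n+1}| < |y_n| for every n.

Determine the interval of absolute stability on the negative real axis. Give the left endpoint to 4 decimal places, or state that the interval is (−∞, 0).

On y'=λy, z=hλ:
  y_{n+1} = y_n + z·[2/5·y_n + 3/5·y_{n+1}] ⇒ (1 − 3/5z)y_{n+1} = (1 + 2/5z)y_n
  ⇒ R(z) = (1 + 2/5z)/(1 − 3/5z).

Solve |R(x)|<1 on ℝ⁻.
x=-1.39: |R|=0.2421
x=-2: |R|=0.0909
x=-10: |R|=0.4286
x=-100: |R|=0.6393
θ=3/5≥1/2 ⇒ |1+2/5x|<|1−3/5x| ∀x<0 ⇒ unbounded interval.

unbounded; (−∞, 0).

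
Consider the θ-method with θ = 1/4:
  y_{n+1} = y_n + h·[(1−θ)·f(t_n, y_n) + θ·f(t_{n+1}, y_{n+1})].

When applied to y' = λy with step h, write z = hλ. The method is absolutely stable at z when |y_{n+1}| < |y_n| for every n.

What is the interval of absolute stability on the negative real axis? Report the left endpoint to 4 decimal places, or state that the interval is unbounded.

(-4.0000, 0).

With y'=λy (z=hλ):
  y_{n+1} = y_n + z·[3/4·y_n + 1/4·y_{n+1}] ⇒ (1 − 1/4z)y_{n+1} = (1 + 3/4z)y_n
  so R(z) = (1 + 3/4z)/(1 − 1/4z).

Need |R(x)|<1, x<0.
x=-0.87: |R|=0.2854
R=−1: 1+3/4x = −1+1/4x ⇒ -1/2x=2 ⇒ x=2/(-1/2)=-4.0000
Confirm numerically:
  x=-3.837: |R|=0.95840 <1
  x=-3.355: |R|=0.82461 <1
  x=-3.063: |R|=0.73467 <1
  x=-2.765: |R|=0.63489 <1
  x=-4.600: |R|=1.13953 >1
  x=-4.094: |R|=1.02323 >1
  x=-4.045: |R|=1.01119 >1
So |R|<1 on (-4.0000, 0).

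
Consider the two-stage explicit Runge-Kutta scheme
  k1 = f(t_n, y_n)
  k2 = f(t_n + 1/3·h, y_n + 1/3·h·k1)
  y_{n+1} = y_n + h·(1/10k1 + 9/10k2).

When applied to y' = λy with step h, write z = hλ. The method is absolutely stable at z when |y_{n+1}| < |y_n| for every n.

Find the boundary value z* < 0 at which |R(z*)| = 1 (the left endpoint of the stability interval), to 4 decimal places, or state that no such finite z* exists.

Test eqn y'=λy, z=hλ:
  k1=λy_n ⇒ h·k1=z·y_n;  k2=λ(1+1/3z)y_n ⇒ h·k2=z(1+1/3z)y_n
  y_{n+1}/y_n = 1 + 1/10z + 9/10z(1+1/3z) = 1 + z + 3/10z²
  ⇒ R(z) = 1 + z + 3/10z².

Solve |R(x)|<1 on ℝ⁻.
x=-0.61: |R|=0.5016
R=1: x+3/10x²=0 ⇒ x=−10/3=-3.3333; min R=1−1/(4·3/10)=0.1667>−1
Confirm numerically:
  x=-3.203: |R|=0.87476 <1
  x=-2.060: |R|=0.21308 <1
  x=-1.829: |R|=0.17457 <1
  x=-1.793: |R|=0.17145 <1
  x=-3.807: |R|=1.54097 >1
  x=-3.789: |R|=1.51796 >1
  x=-3.558: |R|=1.23981 >1
Stable set (-3.3333, 0).

left endpoint -3.3333.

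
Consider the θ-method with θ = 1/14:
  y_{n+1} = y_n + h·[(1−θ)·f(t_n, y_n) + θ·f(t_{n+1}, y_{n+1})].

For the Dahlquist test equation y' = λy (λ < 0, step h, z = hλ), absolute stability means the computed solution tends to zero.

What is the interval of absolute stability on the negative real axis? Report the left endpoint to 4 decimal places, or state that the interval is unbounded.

On y'=λy, z=hλ:
  y_{n+1} = y_n + z·[13/14·y_n + 1/14·y_{n+1}] ⇒ (1 − 1/14z)y_{n+1} = (1 + 13/14z)y_n
  so R(z) = (1 + 13/14z)/(1 − 1/14z).

Find x<0 with |R(x)|<1.
x=-0.35: |R|=0.6585
R=−1: 1+13/14x = −1+1/14x ⇒ -6/7x=2 ⇒ x=2/(-6/7)=-2.3333
Confirm numerically:
  x=-1.823: |R|=0.61297 <1
  x=-1.641: |R|=0.46883 <1
  x=-1.483: |R|=0.34095 <1
  x=-2.911: |R|=1.40991 >1
  x=-2.908: |R|=1.40785 >1
Stable set (-2.3333, 0).

(-2.3333, 0).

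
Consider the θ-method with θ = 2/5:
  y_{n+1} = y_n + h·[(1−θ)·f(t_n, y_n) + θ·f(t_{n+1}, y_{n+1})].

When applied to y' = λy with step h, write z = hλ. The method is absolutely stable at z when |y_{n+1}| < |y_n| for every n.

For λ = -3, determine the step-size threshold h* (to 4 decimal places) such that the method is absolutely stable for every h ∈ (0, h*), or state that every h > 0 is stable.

(-10.0000,0); λ=-3 ⇒ h* = (10)/3 = 3.3333.

With y'=λy (z=hλ):
  y_{n+1} = y_n + z·[3/5·y_n + 2/5·y_{n+1}] ⇒ (1 − 2/5z)y_{n+1} = (1 + 3/5z)y_n
  R(z) = (1 + 3/5z)/(1 − 2/5z).

Find x<0 with |R(x)|<1.
x=-0.56: |R|=0.5425
R=−1: 1+3/5x = −1+2/5x ⇒ -1/5x=2 ⇒ x=2/(-1/5)=-10.0000
Confirm numerically:
  x=-9.417: |R|=0.97554 <1
  x=-8.967: |R|=0.95496 <1
  x=-6.611: |R|=0.81402 <1
  x=-10.488: |R|=1.01879 >1
  x=-10.445: |R|=1.01719 >1
  x=-10.384: |R|=1.01490 >1
Interval (-10.0000, 0).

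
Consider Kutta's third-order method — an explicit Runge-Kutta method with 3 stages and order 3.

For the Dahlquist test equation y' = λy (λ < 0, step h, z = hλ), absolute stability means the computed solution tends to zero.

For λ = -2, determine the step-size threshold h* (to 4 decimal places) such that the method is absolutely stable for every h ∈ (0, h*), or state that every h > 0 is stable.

(-2.5127,0); λ=-2 ⇒ h* = 1.2564.

Test eqn y'=λy, z=hλ:
  order 3, 3-stage ⇒ R(z)=1+z+z^2/2+z^3/6
  (e.g. R(-1.19)=0.23719, |R|=0.23719)

Solve |R(x)|<1 on ℝ⁻.
x=-1.19: |R|=0.2372
|R(-2.66)|=1.2590 |R(-2.3)|=0.6828 |R(-1.66)|=0.0446
Bisect:
  x_lo=-3.3138 |R|=2.8881  x_hi=-0.2078 |R|=0.8123
  mid=-1.76080 |R|=0.12046 →hi
  mid=-2.53730 |R|=1.04084 →lo
  mid=-2.14905 |R|=0.49405 →hi
  mid=-2.34318 |R|=0.74213 →hi
  mid=-2.44024 |R|=0.88470 →hi
  mid=-2.48877 |R|=0.96102 →hi
  mid=-2.51304 |R|=1.00048 →lo
  mid=-2.50090 |R|=0.98064 →hi
  mid=-2.50697 |R|=0.99053 →hi
  mid=-2.51000 |R|=0.99550 →hi
  ...
  [-2.51285,-2.51266] ⇒ x*=-2.5127
Interval (-2.5127, 0).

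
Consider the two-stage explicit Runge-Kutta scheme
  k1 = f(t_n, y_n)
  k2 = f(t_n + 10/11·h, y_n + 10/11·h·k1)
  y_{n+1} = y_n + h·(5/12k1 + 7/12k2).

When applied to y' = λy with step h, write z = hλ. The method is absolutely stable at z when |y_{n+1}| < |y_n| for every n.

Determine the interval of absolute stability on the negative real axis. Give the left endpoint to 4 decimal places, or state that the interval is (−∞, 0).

z∈(-1.8857,0).

With y'=λy (z=hλ):
  k1=λy_n ⇒ h·k1=z·y_n;  k2=λ(1+10/11z)y_n ⇒ h·k2=z(1+10/11z)y_n
  y_{n+1}/y_n = 1 + 5/12z + 7/12z(1+10/11z) = 1 + z + 35/66z²
  R(z) = 1 + z + 35/66z².

Need |R(x)|<1, x<0.
x=-0.38: |R|=0.6966
R=1: x+35/66x²=0 ⇒ x=−66/35=-1.8857; min R=1−1/(4·35/66)=0.5286>−1
Confirm numerically:
  x=-1.642: |R|=0.78778 <1
  x=-1.611: |R|=0.76531 <1
  x=-1.249: |R|=0.57827 <1
  x=-0.787: |R|=0.54145 <1
  x=-2.312: |R|=1.52265 >1
  x=-2.016: |R|=1.13929 >1
Stable set (-1.8857, 0).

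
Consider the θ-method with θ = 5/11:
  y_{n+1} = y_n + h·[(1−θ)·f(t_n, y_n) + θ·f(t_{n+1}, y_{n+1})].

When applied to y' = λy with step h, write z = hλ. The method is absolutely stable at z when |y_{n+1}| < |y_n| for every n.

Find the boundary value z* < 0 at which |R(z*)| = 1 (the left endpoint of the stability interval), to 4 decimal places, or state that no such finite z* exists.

z* = -22.0000.

Test eqn y'=λy, z=hλ:
  y_{n+1} = y_n + z·[6/11·y_n + 5/11·y_{n+1}] ⇒ (1 − 5/11z)y_{n+1} = (1 + 6/11z)y_n
  so R(z) = (1 + 6/11z)/(1 − 5/11z).

Solve |R(x)|<1 on ℝ⁻.
x=-1.43: |R|=0.1333
R=−1: 1+6/11x = −1+5/11x ⇒ -1/11x=2 ⇒ x=2/(-1/11)=-22.0000
Confirm numerically:
  x=-14.138: |R|=0.90376 <1
  x=-13.456: |R|=0.89085 <1
  x=-13.224: |R|=0.88620 <1
  x=-22.366: |R|=1.00298 >1
  x=-22.224: |R|=1.00183 >1
Stable set (-22.0000, 0).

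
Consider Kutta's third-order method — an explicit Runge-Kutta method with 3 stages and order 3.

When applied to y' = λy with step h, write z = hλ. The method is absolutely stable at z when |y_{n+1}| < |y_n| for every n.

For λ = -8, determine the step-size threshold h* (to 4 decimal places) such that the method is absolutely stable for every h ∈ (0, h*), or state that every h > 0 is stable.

With y'=λy (z=hλ):
  order 3, 3-stage ⇒ R(z)=1+z+z^2/2+z^3/6
  (e.g. R(-0.76)=0.45564, |R|=0.45564)

Boundary: |R(x)|=1, x<0.
x=-0.76: |R|=0.4556
|R(-2.72)|=1.3747 |R(-1.85)|=0.1940 |R(-1.17)|=0.2475
Bisect:
  x_lo=-2.9057 |R|=1.7730  x_hi=-0.3862 |R|=0.6788
  mid=-1.64594 |R|=0.03456 →hi
  mid=-2.27583 |R|=0.65070 →hi
  mid=-2.59077 |R|=1.13297 →lo
  mid=-2.43330 |R|=0.87406 →hi
  mid=-2.51203 |R|=0.99883 →hi
  mid=-2.55140 |R|=1.06470 →lo
  mid=-2.53172 |R|=1.03147 →lo
  mid=-2.52187 |R|=1.01507 →lo
  ...
  [-2.51280,-2.51265] ⇒ x*=-2.5127
So |R|<1 on (-2.5127, 0).

(-2.5127,0); λ=-8 ⇒ h* = 0.3141.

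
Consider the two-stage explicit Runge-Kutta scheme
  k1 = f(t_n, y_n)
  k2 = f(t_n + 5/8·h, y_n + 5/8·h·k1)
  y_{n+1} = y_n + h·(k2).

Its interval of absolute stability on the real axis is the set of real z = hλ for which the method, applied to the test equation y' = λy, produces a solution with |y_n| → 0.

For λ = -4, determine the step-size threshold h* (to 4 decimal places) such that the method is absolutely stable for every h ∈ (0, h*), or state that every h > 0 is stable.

Set f=λy, z=hλ:
  k1=λy_n ⇒ h·k1=z·y_n;  k2=λ(1+5/8z)y_n ⇒ h·k2=z(1+5/8z)y_n
  y_{n+1}/y_n = 1 + z(1+5/8z) = 1 + z + 5/8z²
  ⇒ R(z) = 1 + z + 5/8z².

Solve |R(x)|<1 on ℝ⁻.
x=-0.47: |R|=0.6681
R=1: x+5/8x²=0 ⇒ x=−8/5=-1.6000; min R=1−1/(4·5/8)=0.6000>−1
Confirm numerically:
  x=-1.421: |R|=0.84103 <1
  x=-1.014: |R|=0.62862 <1
  x=-0.901: |R|=0.60638 <1
  x=-2.026: |R|=1.53942 >1
  x=-1.927: |R|=1.39383 >1
Stable set (-1.6000, 0).

(-1.6000,0); λ=-4 ⇒ h* = (8/5)/4 = 0.4000.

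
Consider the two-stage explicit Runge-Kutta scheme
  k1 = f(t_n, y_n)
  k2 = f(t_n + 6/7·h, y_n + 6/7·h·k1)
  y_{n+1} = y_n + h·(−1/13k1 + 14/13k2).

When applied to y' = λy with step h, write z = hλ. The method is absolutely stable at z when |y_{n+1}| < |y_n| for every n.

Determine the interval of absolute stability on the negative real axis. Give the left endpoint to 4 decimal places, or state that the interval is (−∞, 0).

(-1.0833, 0).

On y'=λy, z=hλ:
  k1=λy_n ⇒ h·k1=z·y_n;  k2=λ(1+6/7z)y_n ⇒ h·k2=z(1+6/7z)y_n
  y_{n+1}/y_n = 1 − 1/13z + 14/13z(1+6/7z) = 1 + z + 12/13z²
  so R(z) = 1 + z + 12/13z².

Need |R(x)|<1, x<0.
x=-1.16: |R|=1.0821
R=1: x+12/13x²=0 ⇒ x=−13/12=-1.0833; min R=1−1/(4·12/13)=0.7292>−1
Confirm numerically:
  x=-0.980: |R|=0.90652 <1
  x=-0.642: |R|=0.73846 <1
  x=-0.468: |R|=0.73418 <1
  x=-1.567: |R|=1.69961 >1
  x=-1.545: |R|=1.65841 >1
  x=-1.465: |R|=1.51613 >1
Stable set (-1.0833, 0).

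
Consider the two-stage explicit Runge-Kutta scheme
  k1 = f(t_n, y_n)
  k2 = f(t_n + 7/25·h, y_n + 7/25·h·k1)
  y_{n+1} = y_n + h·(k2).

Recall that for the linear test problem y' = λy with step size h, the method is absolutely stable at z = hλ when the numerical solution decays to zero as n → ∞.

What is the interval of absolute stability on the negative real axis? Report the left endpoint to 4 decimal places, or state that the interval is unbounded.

With y'=λy (z=hλ):
  k1=λy_n ⇒ h·k1=z·y_n;  k2=λ(1+7/25z)y_n ⇒ h·k2=z(1+7/25z)y_n
  y_{n+1}/y_n = 1 + z(1+7/25z) = 1 + z + 7/25z²
  so R(z) = 1 + z + 7/25z².

Solve |R(x)|<1 on ℝ⁻.
x=-1.33: |R|=0.1653
R=1: x+7/25x²=0 ⇒ x=−25/7=-3.5714; min R=1−1/(4·7/25)=0.1071>−1
Confirm numerically:
  x=-3.271: |R|=0.72484 <1
  x=-2.831: |R|=0.41308 <1
  x=-2.269: |R|=0.17254 <1
  x=-1.561: |R|=0.12128 <1
  x=-4.085: |R|=1.58742 >1
  x=-3.639: |R|=1.06885 >1
Interval (-3.5714, 0).

(-3.5714, 0).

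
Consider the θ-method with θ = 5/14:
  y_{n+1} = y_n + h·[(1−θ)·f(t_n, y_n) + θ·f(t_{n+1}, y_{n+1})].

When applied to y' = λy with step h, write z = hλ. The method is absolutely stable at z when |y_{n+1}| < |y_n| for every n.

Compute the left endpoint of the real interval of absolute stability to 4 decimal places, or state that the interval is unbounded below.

left endpoint -7.0000.

Set f=λy, z=hλ:
  y_{n+1} = y_n + z·[9/14·y_n + 5/14·y_{n+1}] ⇒ (1 − 5/14z)y_{n+1} = (1 + 9/14z)y_n
  so R(z) = (1 + 9/14z)/(1 − 5/14z).

Find x<0 with |R(x)|<1.
x=-0.56: |R|=0.5333
R=−1: 1+9/14x = −1+5/14x ⇒ -2/7x=2 ⇒ x=2/(-2/7)=-7.0000
Confirm numerically:
  x=-6.274: |R|=0.93599 <1
  x=-3.398: |R|=0.53508 <1
  x=-2.908: |R|=0.42649 <1
  x=-7.575: |R|=1.04434 >1
  x=-7.498: |R|=1.03869 >1
  x=-7.113: |R|=1.00912 >1
Stable set (-7.0000, 0).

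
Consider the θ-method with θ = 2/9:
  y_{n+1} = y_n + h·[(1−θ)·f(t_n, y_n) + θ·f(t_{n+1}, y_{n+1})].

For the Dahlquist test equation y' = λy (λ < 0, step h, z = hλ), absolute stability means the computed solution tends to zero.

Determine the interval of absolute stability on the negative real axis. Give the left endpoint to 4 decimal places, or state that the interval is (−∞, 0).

On y'=λy, z=hλ:
  y_{n+1} = y_n + z·[7/9·y_n + 2/9·y_{n+1}] ⇒ (1 − 2/9z)y_{n+1} = (1 + 7/9z)y_n
  Hence R(z) = (1 + 7/9z)/(1 − 2/9z).

Need |R(x)|<1, x<0.
x=-1.41: |R|=0.0736
R=−1: 1+7/9x = −1+2/9x ⇒ -5/9x=2 ⇒ x=2/(-5/9)=-3.6000
Confirm numerically:
  x=-2.687: |R|=0.68241 <1
  x=-1.742: |R|=0.25585 <1
  x=-1.608: |R|=0.18468 <1
  x=-1.475: |R|=0.11088 <1
  x=-4.034: |R|=1.12714 >1
  x=-3.976: |R|=1.11090 >1
  x=-3.867: |R|=1.07978 >1
So |R|<1 on (-3.6000, 0).

z∈(-3.6000,0).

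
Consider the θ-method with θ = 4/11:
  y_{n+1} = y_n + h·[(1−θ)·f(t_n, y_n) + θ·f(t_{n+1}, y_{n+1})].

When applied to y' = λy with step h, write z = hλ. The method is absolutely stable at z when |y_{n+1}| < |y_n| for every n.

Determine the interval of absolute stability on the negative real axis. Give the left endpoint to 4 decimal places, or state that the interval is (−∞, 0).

z∈(-7.3333,0).

With y'=λy (z=hλ):
  y_{n+1} = y_n + z·[7/11·y_n + 4/11·y_{n+1}] ⇒ (1 − 4/11z)y_{n+1} = (1 + 7/11z)y_n
  R(z) = (1 + 7/11z)/(1 − 4/11z).

Need |R(x)|<1, x<0.
x=-1.68: |R|=0.0429
R=−1: 1+7/11x = −1+4/11x ⇒ -3/11x=2 ⇒ x=2/(-3/11)=-7.3333
Confirm numerically:
  x=-6.326: |R|=0.91676 <1
  x=-6.246: |R|=0.90935 <1
  x=-4.308: |R|=0.67852 <1
  x=-3.425: |R|=0.52530 <1
  x=-7.796: |R|=1.03290 >1
  x=-7.530: |R|=1.01435 >1
  x=-7.415: |R|=1.00603 >1
Interval (-7.3333, 0).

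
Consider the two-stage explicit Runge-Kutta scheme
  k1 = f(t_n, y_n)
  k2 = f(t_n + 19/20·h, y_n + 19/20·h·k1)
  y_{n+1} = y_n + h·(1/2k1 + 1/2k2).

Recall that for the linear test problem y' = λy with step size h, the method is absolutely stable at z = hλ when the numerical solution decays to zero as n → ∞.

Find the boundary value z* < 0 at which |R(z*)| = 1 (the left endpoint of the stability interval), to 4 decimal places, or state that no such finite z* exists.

z* = -2.1053.

On y'=λy, z=hλ:
  k1=λy_n ⇒ h·k1=z·y_n;  k2=λ(1+19/20z)y_n ⇒ h·k2=z(1+19/20z)y_n
  y_{n+1}/y_n = 1 + 1/2z + 1/2z(1+19/20z) = 1 + z + 19/40z²
  Hence R(z) = 1 + z + 19/40z².

Solve |R(x)|<1 on ℝ⁻.
x=-0.61: |R|=0.5667
R=1: x+19/40x²=0 ⇒ x=−40/19=-2.1053; min R=1−1/(4·19/40)=0.4737>−1
Confirm numerically:
  x=-2.043: |R|=0.93958 <1
  x=-1.622: |R|=0.62767 <1
  x=-1.376: |R|=0.52335 <1
  x=-1.299: |R|=0.50252 <1
  x=-2.212: |R|=1.11215 >1
  x=-2.194: |R|=1.09248 >1
So |R|<1 on (-2.1053, 0).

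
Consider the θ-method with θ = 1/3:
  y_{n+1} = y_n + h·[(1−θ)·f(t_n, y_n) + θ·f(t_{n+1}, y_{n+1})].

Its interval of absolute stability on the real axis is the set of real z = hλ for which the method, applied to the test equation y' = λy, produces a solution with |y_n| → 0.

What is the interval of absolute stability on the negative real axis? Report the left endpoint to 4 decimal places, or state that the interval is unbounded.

Set f=λy, z=hλ:
  y_{n+1} = y_n + z·[2/3·y_n + 1/3·y_{n+1}] ⇒ (1 − 1/3z)y_{n+1} = (1 + 2/3z)y_n
  ⇒ R(z) = (1 + 2/3z)/(1 − 1/3z).

Find x<0 with |R(x)|<1.
x=-1.67: |R|=0.0728
R=−1: 1+2/3x = −1+1/3x ⇒ -1/3x=2 ⇒ x=2/(-1/3)=-6.0000
Confirm numerically:
  x=-4.815: |R|=0.84837 <1
  x=-3.440: |R|=0.60248 <1
  x=-2.779: |R|=0.44264 <1
  x=-6.571: |R|=1.05966 >1
  x=-6.442: |R|=1.04681 >1
  x=-6.130: |R|=1.01424 >1
So |R|<1 on (-6.0000, 0).

(-6.0000, 0).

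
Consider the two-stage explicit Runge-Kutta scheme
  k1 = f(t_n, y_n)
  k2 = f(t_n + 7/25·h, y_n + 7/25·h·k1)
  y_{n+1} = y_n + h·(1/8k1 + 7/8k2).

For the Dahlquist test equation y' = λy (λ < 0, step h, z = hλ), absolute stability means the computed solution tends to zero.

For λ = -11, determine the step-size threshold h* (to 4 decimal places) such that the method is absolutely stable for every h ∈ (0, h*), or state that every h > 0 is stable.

(-4.0816,0); λ=-11 ⇒ h* = (200/49)/11 = 0.3711.

On y'=λy, z=hλ:
  k1=λy_n ⇒ h·k1=z·y_n;  k2=λ(1+7/25z)y_n ⇒ h·k2=z(1+7/25z)y_n
  y_{n+1}/y_n = 1 + 1/8z + 7/8z(1+7/25z) = 1 + z + 49/200z²
  R(z) = 1 + z + 49/200z².

Find x<0 with |R(x)|<1.
x=-0.47: |R|=0.5841
R=1: x+49/200x²=0 ⇒ x=−200/49=-4.0816; min R=1−1/(4·49/200)=-0.0204>−1
Confirm numerically:
  x=-3.958: |R|=0.88011 <1
  x=-3.427: |R|=0.45036 <1
  x=-3.096: |R|=0.25238 <1
  x=-1.728: |R|=0.00357 <1
  x=-4.469: |R|=1.42413 >1
  x=-4.328: |R|=1.26124 >1
Interval (-4.0816, 0).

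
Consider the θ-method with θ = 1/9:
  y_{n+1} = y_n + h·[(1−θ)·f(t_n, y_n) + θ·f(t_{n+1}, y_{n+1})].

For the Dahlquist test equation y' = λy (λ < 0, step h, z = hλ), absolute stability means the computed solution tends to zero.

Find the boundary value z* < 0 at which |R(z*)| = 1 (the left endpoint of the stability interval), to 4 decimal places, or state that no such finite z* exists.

left endpoint -2.5714.

On y'=λy, z=hλ:
  y_{n+1} = y_n + z·[8/9·y_n + 1/9·y_{n+1}] ⇒ (1 − 1/9z)y_{n+1} = (1 + 8/9z)y_n
  Hence R(z) = (1 + 8/9z)/(1 − 1/9z).

Need |R(x)|<1, x<0.
x=-0.59: |R|=0.4463
R=−1: 1+8/9x = −1+1/9x ⇒ -7/9x=2 ⇒ x=2/(-7/9)=-2.5714
Confirm numerically:
  x=-2.353: |R|=0.86532 <1
  x=-2.039: |R|=0.66238 <1
  x=-1.252: |R|=0.09910 <1
  x=-2.919: |R|=1.20413 >1
  x=-2.680: |R|=1.06507 >1
  x=-2.652: |R|=1.04840 >1
Stable set (-2.5714, 0).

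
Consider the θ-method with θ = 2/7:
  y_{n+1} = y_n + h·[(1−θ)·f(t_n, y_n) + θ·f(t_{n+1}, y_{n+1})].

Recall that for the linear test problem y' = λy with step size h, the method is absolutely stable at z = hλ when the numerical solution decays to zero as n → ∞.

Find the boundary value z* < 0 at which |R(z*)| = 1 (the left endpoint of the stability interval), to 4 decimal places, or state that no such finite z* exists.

On y'=λy, z=hλ:
  y_{n+1} = y_n + z·[5/7·y_n + 2/7·y_{n+1}] ⇒ (1 − 2/7z)y_{n+1} = (1 + 5/7z)y_n
  Hence R(z) = (1 + 5/7z)/(1 − 2/7z).

Boundary: |R(x)|=1, x<0.
x=-0.42: |R|=0.6250
R=−1: 1+5/7x = −1+2/7x ⇒ -3/7x=2 ⇒ x=2/(-3/7)=-4.6667
Confirm numerically:
  x=-2.564: |R|=0.47988 <1
  x=-2.198: |R|=0.35012 <1
  x=-1.992: |R|=0.26948 <1
  x=-5.106: |R|=1.07657 >1
  x=-5.012: |R|=1.06086 >1
Stable set (-4.6667, 0).

left endpoint -4.6667.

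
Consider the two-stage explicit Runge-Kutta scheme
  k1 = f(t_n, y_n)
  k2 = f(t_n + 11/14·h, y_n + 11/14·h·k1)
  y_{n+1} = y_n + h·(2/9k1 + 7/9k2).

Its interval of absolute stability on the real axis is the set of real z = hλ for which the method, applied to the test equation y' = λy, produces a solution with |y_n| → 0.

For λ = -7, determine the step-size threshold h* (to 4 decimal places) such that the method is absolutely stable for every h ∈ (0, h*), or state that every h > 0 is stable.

With y'=λy (z=hλ):
  k1=λy_n ⇒ h·k1=z·y_n;  k2=λ(1+11/14z)y_n ⇒ h·k2=z(1+11/14z)y_n
  y_{n+1}/y_n = 1 + 2/9z + 7/9z(1+11/14z) = 1 + z + 11/18z²
  so R(z) = 1 + z + 11/18z².

Need |R(x)|<1, x<0.
x=-1.43: |R|=0.8197
R=1: x+11/18x²=0 ⇒ x=−18/11=-1.6364; min R=1−1/(4·11/18)=0.5909>−1
Confirm numerically:
  x=-1.579: |R|=0.94465 <1
  x=-1.543: |R|=0.91196 <1
  x=-0.880: |R|=0.59324 <1
  x=-2.039: |R|=1.50171 >1
  x=-1.985: |R|=1.42292 >1
So |R|<1 on (-1.6364, 0).

(-1.6364,0); λ=-7 ⇒ h* = (18/11)/7 = 0.2338.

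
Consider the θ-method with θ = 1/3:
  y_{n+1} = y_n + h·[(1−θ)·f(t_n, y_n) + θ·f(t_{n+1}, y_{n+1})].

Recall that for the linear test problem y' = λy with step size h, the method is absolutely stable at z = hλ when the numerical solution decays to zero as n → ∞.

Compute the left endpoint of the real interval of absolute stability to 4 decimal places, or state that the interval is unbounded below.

With y'=λy (z=hλ):
  y_{n+1} = y_n + z·[2/3·y_n + 1/3·y_{n+1}] ⇒ (1 − 1/3z)y_{n+1} = (1 + 2/3z)y_n
  R(z) = (1 + 2/3z)/(1 − 1/3z).

Boundary: |R(x)|=1, x<0.
x=-1.65: |R|=0.0645
R=−1: 1+2/3x = −1+1/3x ⇒ -1/3x=2 ⇒ x=2/(-1/3)=-6.0000
Confirm numerically:
  x=-4.930: |R|=0.86507 <1
  x=-4.630: |R|=0.82045 <1
  x=-4.532: |R|=0.80510 <1
  x=-6.400: |R|=1.04255 >1
  x=-6.258: |R|=1.02787 >1
  x=-6.227: |R|=1.02460 >1
Stable set (-6.0000, 0).

left endpoint -6.0000.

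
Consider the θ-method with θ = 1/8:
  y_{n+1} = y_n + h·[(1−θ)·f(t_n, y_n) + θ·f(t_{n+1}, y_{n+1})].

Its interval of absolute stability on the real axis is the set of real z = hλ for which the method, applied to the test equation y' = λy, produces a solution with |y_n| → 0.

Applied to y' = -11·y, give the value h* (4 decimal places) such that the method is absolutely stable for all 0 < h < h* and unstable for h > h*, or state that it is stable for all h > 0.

(-2.6667,0); λ=-11 ⇒ h* = (8/3)/11 = 0.2424.

With y'=λy (z=hλ):
  y_{n+1} = y_n + z·[7/8·y_n + 1/8·y_{n+1}] ⇒ (1 − 1/8z)y_{n+1} = (1 + 7/8z)y_n
  so R(z) = (1 + 7/8z)/(1 − 1/8z).

Boundary: |R(x)|=1, x<0.
x=-1.07: |R|=0.0562
R=−1: 1+7/8x = −1+1/8x ⇒ -3/4x=2 ⇒ x=2/(-3/4)=-2.6667
Confirm numerically:
  x=-2.093: |R|=0.65897 <1
  x=-1.594: |R|=0.32916 <1
  x=-1.457: |R|=0.23253 <1
  x=-1.301: |R|=0.11902 <1
  x=-3.168: |R|=1.26934 >1
  x=-2.770: |R|=1.05757 >1
  x=-2.703: |R|=1.02037 >1
Stable set (-2.6667, 0).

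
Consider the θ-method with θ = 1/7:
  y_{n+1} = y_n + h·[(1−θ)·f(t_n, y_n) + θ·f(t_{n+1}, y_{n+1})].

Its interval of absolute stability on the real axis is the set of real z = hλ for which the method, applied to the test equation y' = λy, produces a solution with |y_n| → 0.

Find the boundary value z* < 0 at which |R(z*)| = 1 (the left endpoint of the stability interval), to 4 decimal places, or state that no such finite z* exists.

left endpoint -2.8000.

Test eqn y'=λy, z=hλ:
  y_{n+1} = y_n + z·[6/7·y_n + 1/7·y_{n+1}] ⇒ (1 − 1/7z)y_{n+1} = (1 + 6/7z)y_n
  R(z) = (1 + 6/7z)/(1 − 1/7z).

Find x<0 with |R(x)|<1.
x=-1.07: |R|=0.0719
R=−1: 1+6/7x = −1+1/7x ⇒ -5/7x=2 ⇒ x=2/(-5/7)=-2.8000
Confirm numerically:
  x=-2.429: |R|=0.80327 <1
  x=-1.919: |R|=0.50611 <1
  x=-1.896: |R|=0.49191 <1
  x=-3.031: |R|=1.11514 >1
  x=-3.022: |R|=1.11076 >1
  x=-3.000: |R|=1.10000 >1
Interval (-2.8000, 0).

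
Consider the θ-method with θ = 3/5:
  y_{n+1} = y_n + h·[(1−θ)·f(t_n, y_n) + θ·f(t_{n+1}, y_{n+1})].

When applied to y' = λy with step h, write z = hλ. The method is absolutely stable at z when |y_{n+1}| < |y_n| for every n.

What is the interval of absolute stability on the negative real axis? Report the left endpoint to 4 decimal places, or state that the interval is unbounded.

With y'=λy (z=hλ):
  y_{n+1} = y_n + z·[2/5·y_n + 3/5·y_{n+1}] ⇒ (1 − 3/5z)y_{n+1} = (1 + 2/5z)y_n
  ⇒ R(z) = (1 + 2/5z)/(1 − 3/5z).

Solve |R(x)|<1 on ℝ⁻.
x=-1.32: |R|=0.2634
x=-2: |R|=0.0909
x=-10: |R|=0.4286
x=-100: |R|=0.6393
θ=3/5≥1/2 ⇒ |1+2/5x|<|1−3/5x| ∀x<0 ⇒ stable on all of ℝ⁻.

interval (−∞, 0).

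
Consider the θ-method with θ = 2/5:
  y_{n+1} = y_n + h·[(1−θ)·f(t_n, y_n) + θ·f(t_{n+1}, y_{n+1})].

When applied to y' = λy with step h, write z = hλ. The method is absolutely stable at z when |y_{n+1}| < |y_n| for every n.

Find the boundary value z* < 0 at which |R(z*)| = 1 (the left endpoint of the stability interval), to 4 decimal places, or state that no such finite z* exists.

z* = -10.0000.

Set f=λy, z=hλ:
  y_{n+1} = y_n + z·[3/5·y_n + 2/5·y_{n+1}] ⇒ (1 − 2/5z)y_{n+1} = (1 + 3/5z)y_n
  Hence R(z) = (1 + 3/5z)/(1 − 2/5z).

Need |R(x)|<1, x<0.
x=-1.33: |R|=0.1319
R=−1: 1+3/5x = −1+2/5x ⇒ -1/5x=2 ⇒ x=2/(-1/5)=-10.0000
Confirm numerically:
  x=-9.136: |R|=0.96287 <1
  x=-9.134: |R|=0.96278 <1
  x=-7.313: |R|=0.86309 <1
  x=-7.175: |R|=0.85401 <1
  x=-10.480: |R|=1.01849 >1
  x=-10.203: |R|=1.00799 >1
Interval (-10.0000, 0).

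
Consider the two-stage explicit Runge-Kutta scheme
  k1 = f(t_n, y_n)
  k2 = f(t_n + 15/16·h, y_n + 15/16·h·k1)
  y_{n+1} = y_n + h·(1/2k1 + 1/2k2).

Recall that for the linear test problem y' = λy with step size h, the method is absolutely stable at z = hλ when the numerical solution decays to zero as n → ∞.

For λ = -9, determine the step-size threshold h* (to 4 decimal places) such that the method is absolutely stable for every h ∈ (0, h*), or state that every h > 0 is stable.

Set f=λy, z=hλ:
  k1=λy_n ⇒ h·k1=z·y_n;  k2=λ(1+15/16z)y_n ⇒ h·k2=z(1+15/16z)y_n
  y_{n+1}/y_n = 1 + 1/2z + 1/2z(1+15/16z) = 1 + z + 15/32z²
  Hence R(z) = 1 + z + 15/32z².

Need |R(x)|<1, x<0.
x=-1.64: |R|=0.6207
R=1: x+15/32x²=0 ⇒ x=−32/15=-2.1333; min R=1−1/(4·15/32)=0.4667>−1
Confirm numerically:
  x=-1.999: |R|=0.87413 <1
  x=-1.879: |R|=0.77599 <1
  x=-1.240: |R|=0.48075 <1
  x=-1.025: |R|=0.46748 <1
  x=-2.228: |R|=1.09887 >1
  x=-2.156: |R|=1.02291 >1
Interval (-2.1333, 0).

(-2.1333,0); λ=-9 ⇒ h* = (32/15)/9 = 0.2370.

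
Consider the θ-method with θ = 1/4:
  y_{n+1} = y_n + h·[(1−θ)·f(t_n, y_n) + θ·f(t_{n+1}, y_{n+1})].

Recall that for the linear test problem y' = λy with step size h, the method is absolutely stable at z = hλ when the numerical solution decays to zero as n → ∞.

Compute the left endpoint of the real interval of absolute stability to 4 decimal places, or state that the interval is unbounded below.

On y'=λy, z=hλ:
  y_{n+1} = y_n + z·[3/4·y_n + 1/4·y_{n+1}] ⇒ (1 − 1/4z)y_{n+1} = (1 + 3/4z)y_n
  Hence R(z) = (1 + 3/4z)/(1 − 1/4z).

Find x<0 with |R(x)|<1.
x=-0.5: |R|=0.5556
R=−1: 1+3/4x = −1+1/4x ⇒ -1/2x=2 ⇒ x=2/(-1/2)=-4.0000
Confirm numerically:
  x=-3.972: |R|=0.99298 <1
  x=-3.628: |R|=0.90246 <1
  x=-2.081: |R|=0.36885 <1
  x=-1.760: |R|=0.22222 <1
  x=-4.450: |R|=1.10651 >1
  x=-4.339: |R|=1.08130 >1
So |R|<1 on (-4.0000, 0).

z* = -4.0000.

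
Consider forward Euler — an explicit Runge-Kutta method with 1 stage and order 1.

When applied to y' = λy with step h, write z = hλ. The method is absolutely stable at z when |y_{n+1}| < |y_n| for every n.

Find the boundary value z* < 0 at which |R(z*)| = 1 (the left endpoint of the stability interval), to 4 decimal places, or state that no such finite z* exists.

z* = -2.0000.

With y'=λy (z=hλ):
  order 1, 1-stage ⇒ R(z)=1+z
  (e.g. R(-0.94)=0.06000, |R|=0.06000)

Find x<0 with |R(x)|<1.
x=-0.94: |R|=0.0600
|R(-1.81)|=0.8100 |R(-1.19)|=0.1900 |R(-0.94)|=0.0600
Bisect:
  x_lo=-2.4968 |R|=1.4968  x_hi=-0.2602 |R|=0.7398
  mid=-1.37847 |R|=0.37847 →hi
  mid=-1.93761 |R|=0.93761 →hi
  mid=-2.21719 |R|=1.21719 →lo
  mid=-2.07740 |R|=1.07740 →lo
  mid=-2.00751 |R|=1.00751 →lo
  mid=-1.97256 |R|=0.97256 →hi
  mid=-1.99003 |R|=0.99003 →hi
  mid=-1.99877 |R|=0.99877 →hi
  mid=-2.00314 |R|=1.00314 →lo
  mid=-2.00095 |R|=1.00095 →lo
  ...
  [-2.00013,-2.00000] ⇒ x*=-2.0000
Interval (-2.0000, 0).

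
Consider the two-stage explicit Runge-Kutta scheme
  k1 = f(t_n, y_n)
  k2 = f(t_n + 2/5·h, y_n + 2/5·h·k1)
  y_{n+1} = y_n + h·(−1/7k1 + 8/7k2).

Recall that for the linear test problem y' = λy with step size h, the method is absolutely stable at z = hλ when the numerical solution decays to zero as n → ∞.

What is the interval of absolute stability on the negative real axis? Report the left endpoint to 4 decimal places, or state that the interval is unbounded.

(-2.1875, 0).

On y'=λy, z=hλ:
  k1=λy_n ⇒ h·k1=z·y_n;  k2=λ(1+2/5z)y_n ⇒ h·k2=z(1+2/5z)y_n
  y_{n+1}/y_n = 1 − 1/7z + 8/7z(1+2/5z) = 1 + z + 16/35z²
  Hence R(z) = 1 + z + 16/35z².

Solve |R(x)|<1 on ℝ⁻.
x=-0.41: |R|=0.6668
R=1: x+16/35x²=0 ⇒ x=−35/16=-2.1875; min R=1−1/(4·16/35)=0.4531>−1
Confirm numerically:
  x=-2.115: |R|=0.92990 <1
  x=-1.867: |R|=0.72646 <1
  x=-1.600: |R|=0.57029 <1
  x=-1.065: |R|=0.45350 <1
  x=-2.761: |R|=1.72386 >1
  x=-2.419: |R|=1.25600 >1
  x=-2.334: |R|=1.15631 >1
So |R|<1 on (-2.1875, 0).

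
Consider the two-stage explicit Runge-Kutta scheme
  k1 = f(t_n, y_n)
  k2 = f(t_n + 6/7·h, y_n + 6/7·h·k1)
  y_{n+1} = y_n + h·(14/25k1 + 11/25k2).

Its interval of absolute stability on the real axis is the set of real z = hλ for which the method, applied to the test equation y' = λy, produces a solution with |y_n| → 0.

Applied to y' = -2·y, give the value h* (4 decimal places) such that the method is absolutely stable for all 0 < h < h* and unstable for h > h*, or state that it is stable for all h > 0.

(-2.6515,0); λ=-2 ⇒ h* = (175/66)/2 = 1.3258.

Set f=λy, z=hλ:
  k1=λy_n ⇒ h·k1=z·y_n;  k2=λ(1+6/7z)y_n ⇒ h·k2=z(1+6/7z)y_n
  y_{n+1}/y_n = 1 + 14/25z + 11/25z(1+6/7z) = 1 + z + 66/175z²
  ⇒ R(z) = 1 + z + 66/175z².

Find x<0 with |R(x)|<1.
x=-1.07: |R|=0.3618
R=1: x+66/175x²=0 ⇒ x=−175/66=-2.6515; min R=1−1/(4·66/175)=0.3371>−1
Confirm numerically:
  x=-1.811: |R|=0.42592 <1
  x=-1.556: |R|=0.35711 <1
  x=-1.266: |R|=0.33847 <1
  x=-1.124: |R|=0.35247 <1
  x=-3.221: |R|=1.69180 >1
  x=-2.837: |R|=1.19846 >1
So |R|<1 on (-2.6515, 0).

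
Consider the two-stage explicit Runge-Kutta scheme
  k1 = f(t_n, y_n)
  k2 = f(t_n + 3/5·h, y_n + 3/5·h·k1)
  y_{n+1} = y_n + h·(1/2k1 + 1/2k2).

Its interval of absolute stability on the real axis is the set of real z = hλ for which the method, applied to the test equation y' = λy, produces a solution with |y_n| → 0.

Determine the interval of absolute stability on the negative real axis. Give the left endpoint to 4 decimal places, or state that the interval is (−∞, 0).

(-3.3333, 0).

On y'=λy, z=hλ:
  k1=λy_n ⇒ h·k1=z·y_n;  k2=λ(1+3/5z)y_n ⇒ h·k2=z(1+3/5z)y_n
  y_{n+1}/y_n = 1 + 1/2z + 1/2z(1+3/5z) = 1 + z + 3/10z²
  Hence R(z) = 1 + z + 3/10z².

Solve |R(x)|<1 on ℝ⁻.
x=-1.22: |R|=0.2265
R=1: x+3/10x²=0 ⇒ x=−10/3=-3.3333; min R=1−1/(4·3/10)=0.1667>−1
Confirm numerically:
  x=-3.198: |R|=0.87016 <1
  x=-3.081: |R|=0.76677 <1
  x=-2.762: |R|=0.52659 <1
  x=-2.388: |R|=0.32276 <1
  x=-3.553: |R|=1.23414 >1
  x=-3.382: |R|=1.04938 >1
Interval (-3.3333, 0).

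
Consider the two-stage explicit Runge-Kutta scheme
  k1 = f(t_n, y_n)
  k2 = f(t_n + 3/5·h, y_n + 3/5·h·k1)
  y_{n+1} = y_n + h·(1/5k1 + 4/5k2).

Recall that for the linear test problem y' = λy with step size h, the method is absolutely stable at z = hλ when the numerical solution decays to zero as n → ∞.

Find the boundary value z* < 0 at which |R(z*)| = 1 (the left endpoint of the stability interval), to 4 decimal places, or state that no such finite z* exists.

left endpoint -2.0833.

Test eqn y'=λy, z=hλ:
  k1=λy_n ⇒ h·k1=z·y_n;  k2=λ(1+3/5z)y_n ⇒ h·k2=z(1+3/5z)y_n
  y_{n+1}/y_n = 1 + 1/5z + 4/5z(1+3/5z) = 1 + z + 12/25z²
  Hence R(z) = 1 + z + 12/25z².

Find x<0 with |R(x)|<1.
x=-1.22: |R|=0.4944
R=1: x+12/25x²=0 ⇒ x=−25/12=-2.0833; min R=1−1/(4·12/25)=0.4792>−1
Confirm numerically:
  x=-2.036: |R|=0.95374 <1
  x=-1.996: |R|=0.91633 <1
  x=-1.522: |R|=0.58991 <1
  x=-2.628: |R|=1.68706 >1
  x=-2.345: |R|=1.29453 >1
  x=-2.110: |R|=1.02701 >1
Interval (-2.0833, 0).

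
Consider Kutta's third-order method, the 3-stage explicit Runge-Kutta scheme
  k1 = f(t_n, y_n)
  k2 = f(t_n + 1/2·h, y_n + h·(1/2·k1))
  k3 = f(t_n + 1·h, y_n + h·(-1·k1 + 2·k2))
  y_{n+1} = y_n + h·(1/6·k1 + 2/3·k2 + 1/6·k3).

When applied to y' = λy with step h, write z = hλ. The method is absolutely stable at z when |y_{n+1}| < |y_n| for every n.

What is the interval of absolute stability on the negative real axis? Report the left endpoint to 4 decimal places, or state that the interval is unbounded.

z∈(-2.5127,0).

Test eqn y'=λy, z=hλ:
  order 3, 3-stage ⇒ R(z)=1+z+z^2/2+z^3/6
  (e.g. R(-0.31)=0.73308, |R|=0.73308)

Solve |R(x)|<1 on ℝ⁻.
x=-0.31: |R|=0.7331
|R(-2.72)|=1.3747 |R(-2.4)|=0.8240 |R(-1.36)|=0.1456
Bisect:
  x_lo=-3.2521 |R|=2.6966  x_hi=-0.3523 |R|=0.7025
  mid=-1.80221 |R|=0.15382 →hi
  mid=-2.52717 |R|=1.02388 →lo
  mid=-2.16469 |R|=0.51233 →hi
  mid=-2.34593 |R|=0.74600 →hi
  mid=-2.43655 |R|=0.87904 →hi
  mid=-2.48186 |R|=0.94994 →hi
  mid=-2.50452 |R|=0.98652 →hi
  ...
  [-2.51283,-2.51266] ⇒ x*=-2.5127
Interval (-2.5127, 0).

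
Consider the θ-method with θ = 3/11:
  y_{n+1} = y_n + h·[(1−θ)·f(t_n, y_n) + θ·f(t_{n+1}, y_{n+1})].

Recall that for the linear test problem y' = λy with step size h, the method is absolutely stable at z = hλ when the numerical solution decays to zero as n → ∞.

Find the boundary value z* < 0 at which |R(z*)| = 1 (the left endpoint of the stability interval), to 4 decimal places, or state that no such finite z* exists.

left endpoint -4.4000.

With y'=λy (z=hλ):
  y_{n+1} = y_n + z·[8/11·y_n + 3/11·y_{n+1}] ⇒ (1 − 3/11z)y_{n+1} = (1 + 8/11z)y_n
  Hence R(z) = (1 + 8/11z)/(1 − 3/11z).

Boundary: |R(x)|=1, x<0.
x=-1.32: |R|=0.0294
R=−1: 1+8/11x = −1+3/11x ⇒ -5/11x=2 ⇒ x=2/(-5/11)=-4.4000
Confirm numerically:
  x=-3.089: |R|=0.67657 <1
  x=-2.827: |R|=0.59627 <1
  x=-2.166: |R|=0.36164 <1
  x=-4.967: |R|=1.10946 >1
  x=-4.927: |R|=1.10221 >1
So |R|<1 on (-4.4000, 0).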